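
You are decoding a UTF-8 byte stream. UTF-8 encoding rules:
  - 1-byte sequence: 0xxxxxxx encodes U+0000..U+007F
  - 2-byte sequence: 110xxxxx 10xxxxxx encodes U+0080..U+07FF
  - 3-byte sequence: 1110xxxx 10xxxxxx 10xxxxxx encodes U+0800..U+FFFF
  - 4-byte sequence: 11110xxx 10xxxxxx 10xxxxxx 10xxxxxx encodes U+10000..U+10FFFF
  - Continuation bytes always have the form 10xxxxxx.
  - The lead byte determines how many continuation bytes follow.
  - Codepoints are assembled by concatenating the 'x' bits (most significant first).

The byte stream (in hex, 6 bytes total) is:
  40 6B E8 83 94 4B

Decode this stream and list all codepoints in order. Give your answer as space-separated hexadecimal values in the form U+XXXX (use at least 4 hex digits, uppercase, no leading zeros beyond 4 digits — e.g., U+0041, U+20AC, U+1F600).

Answer: U+0040 U+006B U+80D4 U+004B

Derivation:
Byte[0]=40: 1-byte ASCII. cp=U+0040
Byte[1]=6B: 1-byte ASCII. cp=U+006B
Byte[2]=E8: 3-byte lead, need 2 cont bytes. acc=0x8
Byte[3]=83: continuation. acc=(acc<<6)|0x03=0x203
Byte[4]=94: continuation. acc=(acc<<6)|0x14=0x80D4
Completed: cp=U+80D4 (starts at byte 2)
Byte[5]=4B: 1-byte ASCII. cp=U+004B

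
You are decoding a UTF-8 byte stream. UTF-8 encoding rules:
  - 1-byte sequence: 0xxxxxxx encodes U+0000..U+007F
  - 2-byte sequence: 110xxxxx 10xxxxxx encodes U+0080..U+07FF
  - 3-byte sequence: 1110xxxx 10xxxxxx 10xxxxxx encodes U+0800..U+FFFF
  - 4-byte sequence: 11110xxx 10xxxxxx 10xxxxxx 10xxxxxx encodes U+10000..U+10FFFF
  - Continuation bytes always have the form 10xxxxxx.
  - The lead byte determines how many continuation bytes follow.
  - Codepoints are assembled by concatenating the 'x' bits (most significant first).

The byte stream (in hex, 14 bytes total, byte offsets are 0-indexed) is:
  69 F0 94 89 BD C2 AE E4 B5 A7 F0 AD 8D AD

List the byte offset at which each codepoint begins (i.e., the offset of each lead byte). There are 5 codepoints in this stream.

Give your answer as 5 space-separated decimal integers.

Answer: 0 1 5 7 10

Derivation:
Byte[0]=69: 1-byte ASCII. cp=U+0069
Byte[1]=F0: 4-byte lead, need 3 cont bytes. acc=0x0
Byte[2]=94: continuation. acc=(acc<<6)|0x14=0x14
Byte[3]=89: continuation. acc=(acc<<6)|0x09=0x509
Byte[4]=BD: continuation. acc=(acc<<6)|0x3D=0x1427D
Completed: cp=U+1427D (starts at byte 1)
Byte[5]=C2: 2-byte lead, need 1 cont bytes. acc=0x2
Byte[6]=AE: continuation. acc=(acc<<6)|0x2E=0xAE
Completed: cp=U+00AE (starts at byte 5)
Byte[7]=E4: 3-byte lead, need 2 cont bytes. acc=0x4
Byte[8]=B5: continuation. acc=(acc<<6)|0x35=0x135
Byte[9]=A7: continuation. acc=(acc<<6)|0x27=0x4D67
Completed: cp=U+4D67 (starts at byte 7)
Byte[10]=F0: 4-byte lead, need 3 cont bytes. acc=0x0
Byte[11]=AD: continuation. acc=(acc<<6)|0x2D=0x2D
Byte[12]=8D: continuation. acc=(acc<<6)|0x0D=0xB4D
Byte[13]=AD: continuation. acc=(acc<<6)|0x2D=0x2D36D
Completed: cp=U+2D36D (starts at byte 10)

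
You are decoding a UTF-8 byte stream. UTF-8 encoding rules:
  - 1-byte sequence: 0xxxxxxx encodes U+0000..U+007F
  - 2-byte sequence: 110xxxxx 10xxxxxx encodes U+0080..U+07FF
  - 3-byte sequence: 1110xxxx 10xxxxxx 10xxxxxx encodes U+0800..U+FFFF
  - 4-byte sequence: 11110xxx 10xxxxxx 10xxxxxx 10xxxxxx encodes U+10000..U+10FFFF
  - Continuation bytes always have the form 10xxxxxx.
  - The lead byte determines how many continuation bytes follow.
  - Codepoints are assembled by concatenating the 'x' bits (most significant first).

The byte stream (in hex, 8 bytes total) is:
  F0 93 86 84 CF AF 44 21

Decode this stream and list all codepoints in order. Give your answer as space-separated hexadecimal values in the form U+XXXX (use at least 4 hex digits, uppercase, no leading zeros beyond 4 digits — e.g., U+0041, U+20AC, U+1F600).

Byte[0]=F0: 4-byte lead, need 3 cont bytes. acc=0x0
Byte[1]=93: continuation. acc=(acc<<6)|0x13=0x13
Byte[2]=86: continuation. acc=(acc<<6)|0x06=0x4C6
Byte[3]=84: continuation. acc=(acc<<6)|0x04=0x13184
Completed: cp=U+13184 (starts at byte 0)
Byte[4]=CF: 2-byte lead, need 1 cont bytes. acc=0xF
Byte[5]=AF: continuation. acc=(acc<<6)|0x2F=0x3EF
Completed: cp=U+03EF (starts at byte 4)
Byte[6]=44: 1-byte ASCII. cp=U+0044
Byte[7]=21: 1-byte ASCII. cp=U+0021

Answer: U+13184 U+03EF U+0044 U+0021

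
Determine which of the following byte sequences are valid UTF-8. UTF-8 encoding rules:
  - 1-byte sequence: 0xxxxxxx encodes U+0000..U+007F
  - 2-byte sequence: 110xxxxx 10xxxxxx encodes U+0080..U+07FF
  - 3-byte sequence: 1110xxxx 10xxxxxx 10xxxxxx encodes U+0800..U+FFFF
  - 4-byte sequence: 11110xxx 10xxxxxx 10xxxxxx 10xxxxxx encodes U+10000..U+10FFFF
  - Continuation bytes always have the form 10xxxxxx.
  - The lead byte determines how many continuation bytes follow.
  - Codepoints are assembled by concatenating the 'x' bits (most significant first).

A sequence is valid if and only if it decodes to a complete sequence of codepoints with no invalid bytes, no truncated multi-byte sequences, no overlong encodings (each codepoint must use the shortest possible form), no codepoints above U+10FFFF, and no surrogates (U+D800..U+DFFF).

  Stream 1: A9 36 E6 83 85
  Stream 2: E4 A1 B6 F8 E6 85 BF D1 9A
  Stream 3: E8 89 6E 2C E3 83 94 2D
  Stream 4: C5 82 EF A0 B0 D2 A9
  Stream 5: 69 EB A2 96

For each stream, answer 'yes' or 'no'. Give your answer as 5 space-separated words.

Answer: no no no yes yes

Derivation:
Stream 1: error at byte offset 0. INVALID
Stream 2: error at byte offset 3. INVALID
Stream 3: error at byte offset 2. INVALID
Stream 4: decodes cleanly. VALID
Stream 5: decodes cleanly. VALID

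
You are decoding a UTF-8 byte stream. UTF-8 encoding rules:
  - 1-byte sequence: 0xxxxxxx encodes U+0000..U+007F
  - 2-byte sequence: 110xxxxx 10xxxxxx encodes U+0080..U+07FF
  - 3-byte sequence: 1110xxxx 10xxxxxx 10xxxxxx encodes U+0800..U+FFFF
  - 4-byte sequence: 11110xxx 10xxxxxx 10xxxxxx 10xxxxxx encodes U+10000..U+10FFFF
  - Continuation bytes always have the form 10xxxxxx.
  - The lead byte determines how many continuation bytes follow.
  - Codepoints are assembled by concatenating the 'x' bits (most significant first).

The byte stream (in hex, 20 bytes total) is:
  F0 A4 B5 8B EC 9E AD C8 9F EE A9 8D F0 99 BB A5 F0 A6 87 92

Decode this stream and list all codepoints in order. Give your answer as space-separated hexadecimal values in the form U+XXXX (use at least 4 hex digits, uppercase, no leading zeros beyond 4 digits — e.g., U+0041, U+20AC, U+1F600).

Answer: U+24D4B U+C7AD U+021F U+EA4D U+19EE5 U+261D2

Derivation:
Byte[0]=F0: 4-byte lead, need 3 cont bytes. acc=0x0
Byte[1]=A4: continuation. acc=(acc<<6)|0x24=0x24
Byte[2]=B5: continuation. acc=(acc<<6)|0x35=0x935
Byte[3]=8B: continuation. acc=(acc<<6)|0x0B=0x24D4B
Completed: cp=U+24D4B (starts at byte 0)
Byte[4]=EC: 3-byte lead, need 2 cont bytes. acc=0xC
Byte[5]=9E: continuation. acc=(acc<<6)|0x1E=0x31E
Byte[6]=AD: continuation. acc=(acc<<6)|0x2D=0xC7AD
Completed: cp=U+C7AD (starts at byte 4)
Byte[7]=C8: 2-byte lead, need 1 cont bytes. acc=0x8
Byte[8]=9F: continuation. acc=(acc<<6)|0x1F=0x21F
Completed: cp=U+021F (starts at byte 7)
Byte[9]=EE: 3-byte lead, need 2 cont bytes. acc=0xE
Byte[10]=A9: continuation. acc=(acc<<6)|0x29=0x3A9
Byte[11]=8D: continuation. acc=(acc<<6)|0x0D=0xEA4D
Completed: cp=U+EA4D (starts at byte 9)
Byte[12]=F0: 4-byte lead, need 3 cont bytes. acc=0x0
Byte[13]=99: continuation. acc=(acc<<6)|0x19=0x19
Byte[14]=BB: continuation. acc=(acc<<6)|0x3B=0x67B
Byte[15]=A5: continuation. acc=(acc<<6)|0x25=0x19EE5
Completed: cp=U+19EE5 (starts at byte 12)
Byte[16]=F0: 4-byte lead, need 3 cont bytes. acc=0x0
Byte[17]=A6: continuation. acc=(acc<<6)|0x26=0x26
Byte[18]=87: continuation. acc=(acc<<6)|0x07=0x987
Byte[19]=92: continuation. acc=(acc<<6)|0x12=0x261D2
Completed: cp=U+261D2 (starts at byte 16)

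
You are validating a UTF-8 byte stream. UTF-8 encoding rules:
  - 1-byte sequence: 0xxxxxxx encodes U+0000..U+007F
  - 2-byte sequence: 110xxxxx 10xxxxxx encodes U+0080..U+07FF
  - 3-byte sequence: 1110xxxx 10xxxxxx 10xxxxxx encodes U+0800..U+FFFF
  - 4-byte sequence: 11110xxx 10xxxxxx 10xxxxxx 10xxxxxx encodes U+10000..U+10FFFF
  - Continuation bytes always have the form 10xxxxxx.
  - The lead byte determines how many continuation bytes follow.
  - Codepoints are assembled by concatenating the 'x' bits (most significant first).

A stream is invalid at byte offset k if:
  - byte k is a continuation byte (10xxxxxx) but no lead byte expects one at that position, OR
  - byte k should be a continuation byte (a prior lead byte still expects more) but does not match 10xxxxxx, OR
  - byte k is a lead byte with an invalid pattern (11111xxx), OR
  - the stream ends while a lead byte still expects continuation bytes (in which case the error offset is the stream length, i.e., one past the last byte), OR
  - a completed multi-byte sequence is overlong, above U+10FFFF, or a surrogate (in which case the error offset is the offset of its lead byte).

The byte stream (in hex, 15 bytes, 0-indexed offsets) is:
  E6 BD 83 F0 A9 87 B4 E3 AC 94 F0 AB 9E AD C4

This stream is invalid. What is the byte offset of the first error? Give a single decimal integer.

Answer: 15

Derivation:
Byte[0]=E6: 3-byte lead, need 2 cont bytes. acc=0x6
Byte[1]=BD: continuation. acc=(acc<<6)|0x3D=0x1BD
Byte[2]=83: continuation. acc=(acc<<6)|0x03=0x6F43
Completed: cp=U+6F43 (starts at byte 0)
Byte[3]=F0: 4-byte lead, need 3 cont bytes. acc=0x0
Byte[4]=A9: continuation. acc=(acc<<6)|0x29=0x29
Byte[5]=87: continuation. acc=(acc<<6)|0x07=0xA47
Byte[6]=B4: continuation. acc=(acc<<6)|0x34=0x291F4
Completed: cp=U+291F4 (starts at byte 3)
Byte[7]=E3: 3-byte lead, need 2 cont bytes. acc=0x3
Byte[8]=AC: continuation. acc=(acc<<6)|0x2C=0xEC
Byte[9]=94: continuation. acc=(acc<<6)|0x14=0x3B14
Completed: cp=U+3B14 (starts at byte 7)
Byte[10]=F0: 4-byte lead, need 3 cont bytes. acc=0x0
Byte[11]=AB: continuation. acc=(acc<<6)|0x2B=0x2B
Byte[12]=9E: continuation. acc=(acc<<6)|0x1E=0xADE
Byte[13]=AD: continuation. acc=(acc<<6)|0x2D=0x2B7AD
Completed: cp=U+2B7AD (starts at byte 10)
Byte[14]=C4: 2-byte lead, need 1 cont bytes. acc=0x4
Byte[15]: stream ended, expected continuation. INVALID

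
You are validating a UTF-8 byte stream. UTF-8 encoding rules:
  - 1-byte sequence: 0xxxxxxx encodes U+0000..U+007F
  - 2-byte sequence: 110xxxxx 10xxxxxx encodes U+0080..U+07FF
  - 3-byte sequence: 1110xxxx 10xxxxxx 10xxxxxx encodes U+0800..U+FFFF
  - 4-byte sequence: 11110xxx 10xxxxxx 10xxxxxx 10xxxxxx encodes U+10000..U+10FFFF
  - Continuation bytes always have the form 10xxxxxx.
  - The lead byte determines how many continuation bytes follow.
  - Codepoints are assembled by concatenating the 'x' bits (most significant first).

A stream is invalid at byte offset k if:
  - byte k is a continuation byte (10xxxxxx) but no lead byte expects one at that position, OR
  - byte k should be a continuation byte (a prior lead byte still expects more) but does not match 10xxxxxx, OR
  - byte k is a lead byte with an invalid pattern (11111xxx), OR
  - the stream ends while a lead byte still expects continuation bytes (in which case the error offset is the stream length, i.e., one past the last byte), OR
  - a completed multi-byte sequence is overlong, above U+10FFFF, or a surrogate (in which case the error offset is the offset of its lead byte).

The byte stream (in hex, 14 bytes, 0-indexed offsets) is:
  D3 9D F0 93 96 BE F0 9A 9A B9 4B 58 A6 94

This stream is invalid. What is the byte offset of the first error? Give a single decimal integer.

Byte[0]=D3: 2-byte lead, need 1 cont bytes. acc=0x13
Byte[1]=9D: continuation. acc=(acc<<6)|0x1D=0x4DD
Completed: cp=U+04DD (starts at byte 0)
Byte[2]=F0: 4-byte lead, need 3 cont bytes. acc=0x0
Byte[3]=93: continuation. acc=(acc<<6)|0x13=0x13
Byte[4]=96: continuation. acc=(acc<<6)|0x16=0x4D6
Byte[5]=BE: continuation. acc=(acc<<6)|0x3E=0x135BE
Completed: cp=U+135BE (starts at byte 2)
Byte[6]=F0: 4-byte lead, need 3 cont bytes. acc=0x0
Byte[7]=9A: continuation. acc=(acc<<6)|0x1A=0x1A
Byte[8]=9A: continuation. acc=(acc<<6)|0x1A=0x69A
Byte[9]=B9: continuation. acc=(acc<<6)|0x39=0x1A6B9
Completed: cp=U+1A6B9 (starts at byte 6)
Byte[10]=4B: 1-byte ASCII. cp=U+004B
Byte[11]=58: 1-byte ASCII. cp=U+0058
Byte[12]=A6: INVALID lead byte (not 0xxx/110x/1110/11110)

Answer: 12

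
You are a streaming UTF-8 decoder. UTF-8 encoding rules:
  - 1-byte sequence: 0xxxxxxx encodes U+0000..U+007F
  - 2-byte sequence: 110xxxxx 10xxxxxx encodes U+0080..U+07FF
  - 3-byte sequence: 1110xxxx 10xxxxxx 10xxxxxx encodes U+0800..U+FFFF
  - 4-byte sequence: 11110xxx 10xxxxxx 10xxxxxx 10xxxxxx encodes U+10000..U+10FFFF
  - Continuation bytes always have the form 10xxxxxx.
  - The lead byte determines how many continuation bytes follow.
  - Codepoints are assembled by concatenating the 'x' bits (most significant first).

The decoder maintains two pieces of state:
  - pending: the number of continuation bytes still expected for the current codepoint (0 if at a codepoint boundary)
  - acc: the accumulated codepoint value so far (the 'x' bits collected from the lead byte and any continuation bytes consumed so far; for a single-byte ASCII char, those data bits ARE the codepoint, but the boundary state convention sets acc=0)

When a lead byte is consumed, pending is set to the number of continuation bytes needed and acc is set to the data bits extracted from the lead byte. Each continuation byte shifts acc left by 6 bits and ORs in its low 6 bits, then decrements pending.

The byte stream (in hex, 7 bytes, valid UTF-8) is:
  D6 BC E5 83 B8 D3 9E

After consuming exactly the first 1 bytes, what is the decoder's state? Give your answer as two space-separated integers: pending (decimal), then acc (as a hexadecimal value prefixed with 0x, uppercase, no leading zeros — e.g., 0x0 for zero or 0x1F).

Answer: 1 0x16

Derivation:
Byte[0]=D6: 2-byte lead. pending=1, acc=0x16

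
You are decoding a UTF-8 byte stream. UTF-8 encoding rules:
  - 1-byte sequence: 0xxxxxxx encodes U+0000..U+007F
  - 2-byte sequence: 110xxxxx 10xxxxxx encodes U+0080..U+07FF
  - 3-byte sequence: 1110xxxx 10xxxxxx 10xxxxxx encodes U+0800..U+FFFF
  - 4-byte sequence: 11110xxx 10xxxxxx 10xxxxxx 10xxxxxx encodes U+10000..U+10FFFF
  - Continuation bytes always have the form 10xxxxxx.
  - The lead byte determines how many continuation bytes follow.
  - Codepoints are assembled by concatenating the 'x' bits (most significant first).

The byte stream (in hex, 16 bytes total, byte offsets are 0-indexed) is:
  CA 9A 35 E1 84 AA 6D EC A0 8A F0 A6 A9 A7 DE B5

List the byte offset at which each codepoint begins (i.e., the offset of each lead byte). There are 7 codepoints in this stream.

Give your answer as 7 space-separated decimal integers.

Answer: 0 2 3 6 7 10 14

Derivation:
Byte[0]=CA: 2-byte lead, need 1 cont bytes. acc=0xA
Byte[1]=9A: continuation. acc=(acc<<6)|0x1A=0x29A
Completed: cp=U+029A (starts at byte 0)
Byte[2]=35: 1-byte ASCII. cp=U+0035
Byte[3]=E1: 3-byte lead, need 2 cont bytes. acc=0x1
Byte[4]=84: continuation. acc=(acc<<6)|0x04=0x44
Byte[5]=AA: continuation. acc=(acc<<6)|0x2A=0x112A
Completed: cp=U+112A (starts at byte 3)
Byte[6]=6D: 1-byte ASCII. cp=U+006D
Byte[7]=EC: 3-byte lead, need 2 cont bytes. acc=0xC
Byte[8]=A0: continuation. acc=(acc<<6)|0x20=0x320
Byte[9]=8A: continuation. acc=(acc<<6)|0x0A=0xC80A
Completed: cp=U+C80A (starts at byte 7)
Byte[10]=F0: 4-byte lead, need 3 cont bytes. acc=0x0
Byte[11]=A6: continuation. acc=(acc<<6)|0x26=0x26
Byte[12]=A9: continuation. acc=(acc<<6)|0x29=0x9A9
Byte[13]=A7: continuation. acc=(acc<<6)|0x27=0x26A67
Completed: cp=U+26A67 (starts at byte 10)
Byte[14]=DE: 2-byte lead, need 1 cont bytes. acc=0x1E
Byte[15]=B5: continuation. acc=(acc<<6)|0x35=0x7B5
Completed: cp=U+07B5 (starts at byte 14)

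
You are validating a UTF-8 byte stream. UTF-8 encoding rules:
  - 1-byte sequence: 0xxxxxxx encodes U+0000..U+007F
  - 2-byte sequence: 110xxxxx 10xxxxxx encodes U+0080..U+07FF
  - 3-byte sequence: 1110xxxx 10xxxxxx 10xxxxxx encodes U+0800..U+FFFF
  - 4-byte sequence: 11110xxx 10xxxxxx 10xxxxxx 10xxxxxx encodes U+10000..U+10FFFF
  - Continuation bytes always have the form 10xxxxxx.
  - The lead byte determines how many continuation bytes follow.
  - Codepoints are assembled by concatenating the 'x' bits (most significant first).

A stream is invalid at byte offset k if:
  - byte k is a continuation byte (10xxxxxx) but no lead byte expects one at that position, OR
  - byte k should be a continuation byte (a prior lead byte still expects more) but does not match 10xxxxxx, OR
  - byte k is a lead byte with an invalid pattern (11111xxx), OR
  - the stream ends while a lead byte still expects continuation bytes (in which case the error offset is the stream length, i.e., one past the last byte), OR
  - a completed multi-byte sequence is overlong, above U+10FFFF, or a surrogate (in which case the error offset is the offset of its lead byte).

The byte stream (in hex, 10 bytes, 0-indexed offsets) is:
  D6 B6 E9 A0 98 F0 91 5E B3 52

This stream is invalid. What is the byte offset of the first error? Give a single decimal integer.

Answer: 7

Derivation:
Byte[0]=D6: 2-byte lead, need 1 cont bytes. acc=0x16
Byte[1]=B6: continuation. acc=(acc<<6)|0x36=0x5B6
Completed: cp=U+05B6 (starts at byte 0)
Byte[2]=E9: 3-byte lead, need 2 cont bytes. acc=0x9
Byte[3]=A0: continuation. acc=(acc<<6)|0x20=0x260
Byte[4]=98: continuation. acc=(acc<<6)|0x18=0x9818
Completed: cp=U+9818 (starts at byte 2)
Byte[5]=F0: 4-byte lead, need 3 cont bytes. acc=0x0
Byte[6]=91: continuation. acc=(acc<<6)|0x11=0x11
Byte[7]=5E: expected 10xxxxxx continuation. INVALID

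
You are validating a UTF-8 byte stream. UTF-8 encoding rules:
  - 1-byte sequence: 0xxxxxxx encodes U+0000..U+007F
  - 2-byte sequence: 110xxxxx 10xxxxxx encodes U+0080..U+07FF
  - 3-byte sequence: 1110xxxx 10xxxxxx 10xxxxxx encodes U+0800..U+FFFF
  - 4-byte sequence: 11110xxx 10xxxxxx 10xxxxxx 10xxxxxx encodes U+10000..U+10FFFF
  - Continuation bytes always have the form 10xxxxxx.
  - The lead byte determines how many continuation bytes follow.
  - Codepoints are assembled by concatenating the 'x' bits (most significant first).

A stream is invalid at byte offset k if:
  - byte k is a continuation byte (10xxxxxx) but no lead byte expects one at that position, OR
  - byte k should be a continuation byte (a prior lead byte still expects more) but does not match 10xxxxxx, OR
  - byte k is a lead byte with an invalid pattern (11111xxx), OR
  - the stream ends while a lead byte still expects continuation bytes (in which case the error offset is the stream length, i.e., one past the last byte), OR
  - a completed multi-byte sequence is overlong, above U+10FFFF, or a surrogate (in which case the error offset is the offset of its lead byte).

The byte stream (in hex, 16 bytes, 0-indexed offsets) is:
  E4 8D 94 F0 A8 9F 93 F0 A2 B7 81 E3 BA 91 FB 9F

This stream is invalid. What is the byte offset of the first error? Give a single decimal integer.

Answer: 14

Derivation:
Byte[0]=E4: 3-byte lead, need 2 cont bytes. acc=0x4
Byte[1]=8D: continuation. acc=(acc<<6)|0x0D=0x10D
Byte[2]=94: continuation. acc=(acc<<6)|0x14=0x4354
Completed: cp=U+4354 (starts at byte 0)
Byte[3]=F0: 4-byte lead, need 3 cont bytes. acc=0x0
Byte[4]=A8: continuation. acc=(acc<<6)|0x28=0x28
Byte[5]=9F: continuation. acc=(acc<<6)|0x1F=0xA1F
Byte[6]=93: continuation. acc=(acc<<6)|0x13=0x287D3
Completed: cp=U+287D3 (starts at byte 3)
Byte[7]=F0: 4-byte lead, need 3 cont bytes. acc=0x0
Byte[8]=A2: continuation. acc=(acc<<6)|0x22=0x22
Byte[9]=B7: continuation. acc=(acc<<6)|0x37=0x8B7
Byte[10]=81: continuation. acc=(acc<<6)|0x01=0x22DC1
Completed: cp=U+22DC1 (starts at byte 7)
Byte[11]=E3: 3-byte lead, need 2 cont bytes. acc=0x3
Byte[12]=BA: continuation. acc=(acc<<6)|0x3A=0xFA
Byte[13]=91: continuation. acc=(acc<<6)|0x11=0x3E91
Completed: cp=U+3E91 (starts at byte 11)
Byte[14]=FB: INVALID lead byte (not 0xxx/110x/1110/11110)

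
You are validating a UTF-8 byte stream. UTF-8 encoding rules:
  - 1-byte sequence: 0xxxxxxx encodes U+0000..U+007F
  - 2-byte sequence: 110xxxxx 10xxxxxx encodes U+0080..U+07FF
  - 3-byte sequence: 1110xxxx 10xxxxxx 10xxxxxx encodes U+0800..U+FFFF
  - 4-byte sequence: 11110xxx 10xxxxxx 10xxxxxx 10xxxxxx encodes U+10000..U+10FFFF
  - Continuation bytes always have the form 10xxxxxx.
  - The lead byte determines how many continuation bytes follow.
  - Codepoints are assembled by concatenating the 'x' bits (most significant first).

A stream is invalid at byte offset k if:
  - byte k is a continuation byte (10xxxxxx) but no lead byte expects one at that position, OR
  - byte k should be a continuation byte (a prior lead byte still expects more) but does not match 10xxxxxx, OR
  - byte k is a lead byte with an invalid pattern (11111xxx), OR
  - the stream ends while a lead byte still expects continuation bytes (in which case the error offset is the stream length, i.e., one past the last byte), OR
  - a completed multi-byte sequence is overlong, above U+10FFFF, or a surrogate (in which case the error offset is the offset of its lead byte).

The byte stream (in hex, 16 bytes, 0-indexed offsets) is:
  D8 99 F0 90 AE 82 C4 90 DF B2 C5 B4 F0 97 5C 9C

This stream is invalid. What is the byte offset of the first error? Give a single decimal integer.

Byte[0]=D8: 2-byte lead, need 1 cont bytes. acc=0x18
Byte[1]=99: continuation. acc=(acc<<6)|0x19=0x619
Completed: cp=U+0619 (starts at byte 0)
Byte[2]=F0: 4-byte lead, need 3 cont bytes. acc=0x0
Byte[3]=90: continuation. acc=(acc<<6)|0x10=0x10
Byte[4]=AE: continuation. acc=(acc<<6)|0x2E=0x42E
Byte[5]=82: continuation. acc=(acc<<6)|0x02=0x10B82
Completed: cp=U+10B82 (starts at byte 2)
Byte[6]=C4: 2-byte lead, need 1 cont bytes. acc=0x4
Byte[7]=90: continuation. acc=(acc<<6)|0x10=0x110
Completed: cp=U+0110 (starts at byte 6)
Byte[8]=DF: 2-byte lead, need 1 cont bytes. acc=0x1F
Byte[9]=B2: continuation. acc=(acc<<6)|0x32=0x7F2
Completed: cp=U+07F2 (starts at byte 8)
Byte[10]=C5: 2-byte lead, need 1 cont bytes. acc=0x5
Byte[11]=B4: continuation. acc=(acc<<6)|0x34=0x174
Completed: cp=U+0174 (starts at byte 10)
Byte[12]=F0: 4-byte lead, need 3 cont bytes. acc=0x0
Byte[13]=97: continuation. acc=(acc<<6)|0x17=0x17
Byte[14]=5C: expected 10xxxxxx continuation. INVALID

Answer: 14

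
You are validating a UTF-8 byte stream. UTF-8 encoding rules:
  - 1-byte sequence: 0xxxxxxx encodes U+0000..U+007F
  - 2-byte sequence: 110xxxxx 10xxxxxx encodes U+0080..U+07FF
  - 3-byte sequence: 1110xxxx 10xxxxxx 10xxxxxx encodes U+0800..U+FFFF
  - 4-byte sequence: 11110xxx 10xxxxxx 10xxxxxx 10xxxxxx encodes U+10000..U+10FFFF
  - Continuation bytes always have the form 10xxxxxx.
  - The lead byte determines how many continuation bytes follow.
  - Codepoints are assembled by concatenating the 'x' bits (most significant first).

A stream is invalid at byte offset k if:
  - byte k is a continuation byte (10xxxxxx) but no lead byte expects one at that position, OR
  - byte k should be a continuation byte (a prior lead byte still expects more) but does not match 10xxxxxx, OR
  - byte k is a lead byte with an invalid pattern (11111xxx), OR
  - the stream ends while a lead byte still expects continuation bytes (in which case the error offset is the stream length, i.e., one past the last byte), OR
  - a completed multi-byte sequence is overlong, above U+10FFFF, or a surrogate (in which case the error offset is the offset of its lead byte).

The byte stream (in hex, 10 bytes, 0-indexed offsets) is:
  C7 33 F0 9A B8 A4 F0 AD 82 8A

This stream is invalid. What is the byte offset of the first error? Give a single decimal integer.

Answer: 1

Derivation:
Byte[0]=C7: 2-byte lead, need 1 cont bytes. acc=0x7
Byte[1]=33: expected 10xxxxxx continuation. INVALID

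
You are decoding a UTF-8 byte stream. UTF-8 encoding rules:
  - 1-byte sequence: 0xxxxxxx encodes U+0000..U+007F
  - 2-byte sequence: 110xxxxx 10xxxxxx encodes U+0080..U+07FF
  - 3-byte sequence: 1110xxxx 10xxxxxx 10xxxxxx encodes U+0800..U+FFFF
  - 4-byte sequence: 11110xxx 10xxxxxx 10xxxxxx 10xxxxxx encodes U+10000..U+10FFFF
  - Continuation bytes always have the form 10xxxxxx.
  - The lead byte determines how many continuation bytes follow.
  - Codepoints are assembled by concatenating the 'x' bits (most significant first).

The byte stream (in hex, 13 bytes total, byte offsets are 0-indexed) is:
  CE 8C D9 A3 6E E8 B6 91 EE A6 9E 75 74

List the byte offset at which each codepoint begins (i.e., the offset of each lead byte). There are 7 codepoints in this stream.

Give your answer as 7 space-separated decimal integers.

Answer: 0 2 4 5 8 11 12

Derivation:
Byte[0]=CE: 2-byte lead, need 1 cont bytes. acc=0xE
Byte[1]=8C: continuation. acc=(acc<<6)|0x0C=0x38C
Completed: cp=U+038C (starts at byte 0)
Byte[2]=D9: 2-byte lead, need 1 cont bytes. acc=0x19
Byte[3]=A3: continuation. acc=(acc<<6)|0x23=0x663
Completed: cp=U+0663 (starts at byte 2)
Byte[4]=6E: 1-byte ASCII. cp=U+006E
Byte[5]=E8: 3-byte lead, need 2 cont bytes. acc=0x8
Byte[6]=B6: continuation. acc=(acc<<6)|0x36=0x236
Byte[7]=91: continuation. acc=(acc<<6)|0x11=0x8D91
Completed: cp=U+8D91 (starts at byte 5)
Byte[8]=EE: 3-byte lead, need 2 cont bytes. acc=0xE
Byte[9]=A6: continuation. acc=(acc<<6)|0x26=0x3A6
Byte[10]=9E: continuation. acc=(acc<<6)|0x1E=0xE99E
Completed: cp=U+E99E (starts at byte 8)
Byte[11]=75: 1-byte ASCII. cp=U+0075
Byte[12]=74: 1-byte ASCII. cp=U+0074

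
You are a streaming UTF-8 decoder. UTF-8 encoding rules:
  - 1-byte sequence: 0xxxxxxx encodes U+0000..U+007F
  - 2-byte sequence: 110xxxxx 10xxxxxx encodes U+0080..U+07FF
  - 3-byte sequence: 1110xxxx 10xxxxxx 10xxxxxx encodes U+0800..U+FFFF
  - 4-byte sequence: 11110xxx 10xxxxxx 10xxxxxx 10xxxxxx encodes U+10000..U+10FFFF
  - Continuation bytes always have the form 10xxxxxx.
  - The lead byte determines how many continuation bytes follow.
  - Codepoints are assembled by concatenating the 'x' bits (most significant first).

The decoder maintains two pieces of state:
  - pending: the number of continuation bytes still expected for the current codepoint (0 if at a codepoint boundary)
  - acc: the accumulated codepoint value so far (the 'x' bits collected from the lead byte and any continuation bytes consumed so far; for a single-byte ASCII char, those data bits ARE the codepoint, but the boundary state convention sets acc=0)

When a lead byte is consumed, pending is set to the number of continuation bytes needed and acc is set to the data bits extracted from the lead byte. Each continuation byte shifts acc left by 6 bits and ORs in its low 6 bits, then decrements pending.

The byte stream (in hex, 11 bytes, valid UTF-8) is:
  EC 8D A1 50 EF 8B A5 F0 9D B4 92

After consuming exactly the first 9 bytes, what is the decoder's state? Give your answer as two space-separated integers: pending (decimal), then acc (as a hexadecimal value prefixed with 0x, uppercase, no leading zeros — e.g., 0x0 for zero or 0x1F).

Byte[0]=EC: 3-byte lead. pending=2, acc=0xC
Byte[1]=8D: continuation. acc=(acc<<6)|0x0D=0x30D, pending=1
Byte[2]=A1: continuation. acc=(acc<<6)|0x21=0xC361, pending=0
Byte[3]=50: 1-byte. pending=0, acc=0x0
Byte[4]=EF: 3-byte lead. pending=2, acc=0xF
Byte[5]=8B: continuation. acc=(acc<<6)|0x0B=0x3CB, pending=1
Byte[6]=A5: continuation. acc=(acc<<6)|0x25=0xF2E5, pending=0
Byte[7]=F0: 4-byte lead. pending=3, acc=0x0
Byte[8]=9D: continuation. acc=(acc<<6)|0x1D=0x1D, pending=2

Answer: 2 0x1D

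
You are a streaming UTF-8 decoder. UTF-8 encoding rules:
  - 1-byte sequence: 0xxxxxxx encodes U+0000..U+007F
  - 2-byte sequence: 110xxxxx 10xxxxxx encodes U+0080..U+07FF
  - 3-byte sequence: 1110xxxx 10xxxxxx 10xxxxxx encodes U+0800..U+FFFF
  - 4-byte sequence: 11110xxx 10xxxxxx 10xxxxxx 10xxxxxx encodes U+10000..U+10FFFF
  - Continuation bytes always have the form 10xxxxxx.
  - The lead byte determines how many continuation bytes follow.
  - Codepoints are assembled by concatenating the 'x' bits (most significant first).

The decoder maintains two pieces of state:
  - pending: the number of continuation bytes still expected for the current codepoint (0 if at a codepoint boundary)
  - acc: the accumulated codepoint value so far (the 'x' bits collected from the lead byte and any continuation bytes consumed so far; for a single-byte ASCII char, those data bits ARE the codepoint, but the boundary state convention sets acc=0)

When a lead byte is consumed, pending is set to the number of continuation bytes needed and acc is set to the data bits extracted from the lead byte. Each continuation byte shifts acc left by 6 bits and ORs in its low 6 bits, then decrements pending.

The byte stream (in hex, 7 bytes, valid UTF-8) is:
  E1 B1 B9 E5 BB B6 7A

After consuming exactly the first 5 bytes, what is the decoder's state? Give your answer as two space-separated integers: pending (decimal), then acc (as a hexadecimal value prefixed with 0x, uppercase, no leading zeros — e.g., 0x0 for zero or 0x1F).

Byte[0]=E1: 3-byte lead. pending=2, acc=0x1
Byte[1]=B1: continuation. acc=(acc<<6)|0x31=0x71, pending=1
Byte[2]=B9: continuation. acc=(acc<<6)|0x39=0x1C79, pending=0
Byte[3]=E5: 3-byte lead. pending=2, acc=0x5
Byte[4]=BB: continuation. acc=(acc<<6)|0x3B=0x17B, pending=1

Answer: 1 0x17B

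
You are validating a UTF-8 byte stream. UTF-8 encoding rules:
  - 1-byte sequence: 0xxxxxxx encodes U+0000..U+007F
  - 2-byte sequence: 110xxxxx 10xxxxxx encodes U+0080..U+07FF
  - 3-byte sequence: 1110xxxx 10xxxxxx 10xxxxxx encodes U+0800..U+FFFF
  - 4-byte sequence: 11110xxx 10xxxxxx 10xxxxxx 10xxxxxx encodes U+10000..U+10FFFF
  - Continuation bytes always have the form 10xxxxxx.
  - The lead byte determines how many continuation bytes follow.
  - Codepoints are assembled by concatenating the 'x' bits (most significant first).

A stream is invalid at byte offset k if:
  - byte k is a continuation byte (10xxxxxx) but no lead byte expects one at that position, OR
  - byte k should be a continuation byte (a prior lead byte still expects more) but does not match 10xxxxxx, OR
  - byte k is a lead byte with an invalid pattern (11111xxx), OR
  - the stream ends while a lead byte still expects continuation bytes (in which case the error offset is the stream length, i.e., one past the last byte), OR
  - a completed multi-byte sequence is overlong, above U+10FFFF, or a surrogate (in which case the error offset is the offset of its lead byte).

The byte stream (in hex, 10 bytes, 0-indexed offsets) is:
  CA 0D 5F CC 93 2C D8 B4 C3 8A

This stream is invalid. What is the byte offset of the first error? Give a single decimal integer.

Answer: 1

Derivation:
Byte[0]=CA: 2-byte lead, need 1 cont bytes. acc=0xA
Byte[1]=0D: expected 10xxxxxx continuation. INVALID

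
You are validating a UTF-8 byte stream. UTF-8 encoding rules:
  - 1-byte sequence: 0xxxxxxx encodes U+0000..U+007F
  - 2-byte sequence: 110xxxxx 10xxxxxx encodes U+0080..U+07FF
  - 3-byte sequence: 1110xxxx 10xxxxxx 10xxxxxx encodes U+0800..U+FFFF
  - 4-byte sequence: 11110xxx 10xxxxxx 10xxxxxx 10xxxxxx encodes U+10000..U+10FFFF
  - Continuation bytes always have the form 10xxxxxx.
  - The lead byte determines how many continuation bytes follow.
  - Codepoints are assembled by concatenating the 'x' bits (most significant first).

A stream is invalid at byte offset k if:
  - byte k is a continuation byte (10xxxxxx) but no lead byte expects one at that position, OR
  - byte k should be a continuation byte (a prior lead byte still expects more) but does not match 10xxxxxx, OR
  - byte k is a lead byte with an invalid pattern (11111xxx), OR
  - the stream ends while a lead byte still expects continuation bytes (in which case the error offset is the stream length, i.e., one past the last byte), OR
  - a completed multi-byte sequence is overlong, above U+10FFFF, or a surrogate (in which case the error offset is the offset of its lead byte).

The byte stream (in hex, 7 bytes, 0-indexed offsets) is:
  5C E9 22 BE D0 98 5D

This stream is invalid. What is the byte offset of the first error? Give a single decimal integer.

Byte[0]=5C: 1-byte ASCII. cp=U+005C
Byte[1]=E9: 3-byte lead, need 2 cont bytes. acc=0x9
Byte[2]=22: expected 10xxxxxx continuation. INVALID

Answer: 2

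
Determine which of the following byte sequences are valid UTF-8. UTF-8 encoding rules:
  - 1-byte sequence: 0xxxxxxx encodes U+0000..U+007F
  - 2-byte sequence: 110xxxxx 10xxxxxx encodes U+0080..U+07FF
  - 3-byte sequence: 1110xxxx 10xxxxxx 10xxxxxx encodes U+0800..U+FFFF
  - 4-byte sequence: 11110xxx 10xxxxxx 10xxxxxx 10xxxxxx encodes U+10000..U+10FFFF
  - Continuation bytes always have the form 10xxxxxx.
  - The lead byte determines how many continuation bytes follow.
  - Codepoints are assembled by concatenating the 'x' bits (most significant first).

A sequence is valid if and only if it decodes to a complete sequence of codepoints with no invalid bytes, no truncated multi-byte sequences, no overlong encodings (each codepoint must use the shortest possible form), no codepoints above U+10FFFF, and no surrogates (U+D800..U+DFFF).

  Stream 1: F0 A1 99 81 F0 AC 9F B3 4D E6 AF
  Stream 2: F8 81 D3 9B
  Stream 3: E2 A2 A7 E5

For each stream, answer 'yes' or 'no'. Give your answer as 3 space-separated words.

Stream 1: error at byte offset 11. INVALID
Stream 2: error at byte offset 0. INVALID
Stream 3: error at byte offset 4. INVALID

Answer: no no no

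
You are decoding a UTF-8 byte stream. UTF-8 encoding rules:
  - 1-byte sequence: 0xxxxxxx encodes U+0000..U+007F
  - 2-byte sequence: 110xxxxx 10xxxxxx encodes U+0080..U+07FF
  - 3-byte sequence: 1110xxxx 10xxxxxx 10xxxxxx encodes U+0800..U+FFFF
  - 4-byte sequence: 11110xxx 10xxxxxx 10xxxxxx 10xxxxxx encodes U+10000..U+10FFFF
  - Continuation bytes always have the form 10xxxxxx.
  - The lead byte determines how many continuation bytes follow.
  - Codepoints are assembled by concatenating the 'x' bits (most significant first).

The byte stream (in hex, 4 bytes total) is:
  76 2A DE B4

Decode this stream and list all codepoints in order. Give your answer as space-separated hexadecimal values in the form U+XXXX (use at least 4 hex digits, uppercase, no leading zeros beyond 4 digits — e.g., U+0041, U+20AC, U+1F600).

Answer: U+0076 U+002A U+07B4

Derivation:
Byte[0]=76: 1-byte ASCII. cp=U+0076
Byte[1]=2A: 1-byte ASCII. cp=U+002A
Byte[2]=DE: 2-byte lead, need 1 cont bytes. acc=0x1E
Byte[3]=B4: continuation. acc=(acc<<6)|0x34=0x7B4
Completed: cp=U+07B4 (starts at byte 2)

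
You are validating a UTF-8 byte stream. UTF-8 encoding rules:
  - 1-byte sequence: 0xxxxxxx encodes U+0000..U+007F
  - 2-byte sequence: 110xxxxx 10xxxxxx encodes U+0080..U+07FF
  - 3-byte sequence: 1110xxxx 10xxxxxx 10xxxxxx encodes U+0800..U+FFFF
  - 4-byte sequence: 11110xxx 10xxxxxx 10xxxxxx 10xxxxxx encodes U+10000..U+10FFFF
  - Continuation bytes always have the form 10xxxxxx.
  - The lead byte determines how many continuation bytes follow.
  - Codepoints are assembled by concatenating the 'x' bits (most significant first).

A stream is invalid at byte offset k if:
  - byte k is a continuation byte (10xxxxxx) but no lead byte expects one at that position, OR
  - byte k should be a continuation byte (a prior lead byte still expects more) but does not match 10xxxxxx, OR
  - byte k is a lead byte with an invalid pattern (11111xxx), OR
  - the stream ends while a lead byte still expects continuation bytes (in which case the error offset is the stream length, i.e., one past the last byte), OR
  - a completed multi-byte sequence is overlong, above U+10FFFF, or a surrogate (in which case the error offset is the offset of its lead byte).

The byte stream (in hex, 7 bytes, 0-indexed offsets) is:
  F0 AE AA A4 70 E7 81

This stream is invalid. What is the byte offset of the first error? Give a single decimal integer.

Byte[0]=F0: 4-byte lead, need 3 cont bytes. acc=0x0
Byte[1]=AE: continuation. acc=(acc<<6)|0x2E=0x2E
Byte[2]=AA: continuation. acc=(acc<<6)|0x2A=0xBAA
Byte[3]=A4: continuation. acc=(acc<<6)|0x24=0x2EAA4
Completed: cp=U+2EAA4 (starts at byte 0)
Byte[4]=70: 1-byte ASCII. cp=U+0070
Byte[5]=E7: 3-byte lead, need 2 cont bytes. acc=0x7
Byte[6]=81: continuation. acc=(acc<<6)|0x01=0x1C1
Byte[7]: stream ended, expected continuation. INVALID

Answer: 7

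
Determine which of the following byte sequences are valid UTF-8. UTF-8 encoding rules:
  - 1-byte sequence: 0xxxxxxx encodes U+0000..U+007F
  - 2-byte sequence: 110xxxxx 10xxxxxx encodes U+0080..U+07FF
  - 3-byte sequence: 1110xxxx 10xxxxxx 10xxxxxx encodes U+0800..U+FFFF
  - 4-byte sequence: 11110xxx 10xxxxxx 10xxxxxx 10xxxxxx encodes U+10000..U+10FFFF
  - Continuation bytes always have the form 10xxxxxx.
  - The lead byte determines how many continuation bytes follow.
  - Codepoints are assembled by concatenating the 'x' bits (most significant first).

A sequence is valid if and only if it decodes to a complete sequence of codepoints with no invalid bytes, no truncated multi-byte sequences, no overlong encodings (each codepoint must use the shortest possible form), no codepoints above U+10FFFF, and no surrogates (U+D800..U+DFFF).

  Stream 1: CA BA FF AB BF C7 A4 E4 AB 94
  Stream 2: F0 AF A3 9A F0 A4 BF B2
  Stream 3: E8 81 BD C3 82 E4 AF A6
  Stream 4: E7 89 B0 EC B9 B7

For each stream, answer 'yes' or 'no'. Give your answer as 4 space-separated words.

Stream 1: error at byte offset 2. INVALID
Stream 2: decodes cleanly. VALID
Stream 3: decodes cleanly. VALID
Stream 4: decodes cleanly. VALID

Answer: no yes yes yes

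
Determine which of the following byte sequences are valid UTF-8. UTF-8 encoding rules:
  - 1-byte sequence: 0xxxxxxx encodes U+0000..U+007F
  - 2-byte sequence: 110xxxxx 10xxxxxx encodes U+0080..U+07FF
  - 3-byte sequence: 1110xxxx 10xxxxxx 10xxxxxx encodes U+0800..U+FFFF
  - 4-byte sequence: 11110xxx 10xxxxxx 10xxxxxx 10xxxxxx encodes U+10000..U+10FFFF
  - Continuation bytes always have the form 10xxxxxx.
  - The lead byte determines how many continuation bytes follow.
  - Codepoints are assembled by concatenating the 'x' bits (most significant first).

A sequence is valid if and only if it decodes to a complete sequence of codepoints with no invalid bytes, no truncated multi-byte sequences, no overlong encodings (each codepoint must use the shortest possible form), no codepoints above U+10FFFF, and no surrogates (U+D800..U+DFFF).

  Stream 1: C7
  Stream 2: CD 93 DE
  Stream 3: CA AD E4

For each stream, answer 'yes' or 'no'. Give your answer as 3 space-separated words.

Stream 1: error at byte offset 1. INVALID
Stream 2: error at byte offset 3. INVALID
Stream 3: error at byte offset 3. INVALID

Answer: no no no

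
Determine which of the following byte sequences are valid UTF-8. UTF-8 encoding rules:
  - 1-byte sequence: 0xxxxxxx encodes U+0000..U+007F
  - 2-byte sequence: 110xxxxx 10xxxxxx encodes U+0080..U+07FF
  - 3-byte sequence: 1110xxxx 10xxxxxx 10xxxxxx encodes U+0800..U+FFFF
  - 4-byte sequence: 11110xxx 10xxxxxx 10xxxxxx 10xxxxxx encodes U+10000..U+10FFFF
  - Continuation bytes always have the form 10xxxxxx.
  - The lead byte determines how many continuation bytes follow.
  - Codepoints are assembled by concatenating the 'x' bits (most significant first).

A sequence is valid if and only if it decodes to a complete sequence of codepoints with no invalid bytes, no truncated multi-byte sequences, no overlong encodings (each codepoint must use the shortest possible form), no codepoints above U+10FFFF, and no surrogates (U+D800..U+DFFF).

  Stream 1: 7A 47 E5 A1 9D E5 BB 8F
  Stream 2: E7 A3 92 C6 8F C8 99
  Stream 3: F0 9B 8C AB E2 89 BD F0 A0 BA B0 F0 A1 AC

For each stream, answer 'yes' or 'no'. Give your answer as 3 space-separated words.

Answer: yes yes no

Derivation:
Stream 1: decodes cleanly. VALID
Stream 2: decodes cleanly. VALID
Stream 3: error at byte offset 14. INVALID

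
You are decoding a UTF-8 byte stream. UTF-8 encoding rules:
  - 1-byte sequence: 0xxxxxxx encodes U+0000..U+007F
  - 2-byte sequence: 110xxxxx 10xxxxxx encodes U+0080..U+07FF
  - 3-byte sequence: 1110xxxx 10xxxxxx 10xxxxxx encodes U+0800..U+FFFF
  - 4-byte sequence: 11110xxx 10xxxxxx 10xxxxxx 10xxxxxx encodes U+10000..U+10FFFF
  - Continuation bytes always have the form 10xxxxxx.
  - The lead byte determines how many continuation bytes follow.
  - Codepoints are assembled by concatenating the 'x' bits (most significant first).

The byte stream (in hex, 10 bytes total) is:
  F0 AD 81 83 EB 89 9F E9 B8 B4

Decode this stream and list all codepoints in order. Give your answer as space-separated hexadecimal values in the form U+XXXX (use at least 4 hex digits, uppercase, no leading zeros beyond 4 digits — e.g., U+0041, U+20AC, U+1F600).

Answer: U+2D043 U+B25F U+9E34

Derivation:
Byte[0]=F0: 4-byte lead, need 3 cont bytes. acc=0x0
Byte[1]=AD: continuation. acc=(acc<<6)|0x2D=0x2D
Byte[2]=81: continuation. acc=(acc<<6)|0x01=0xB41
Byte[3]=83: continuation. acc=(acc<<6)|0x03=0x2D043
Completed: cp=U+2D043 (starts at byte 0)
Byte[4]=EB: 3-byte lead, need 2 cont bytes. acc=0xB
Byte[5]=89: continuation. acc=(acc<<6)|0x09=0x2C9
Byte[6]=9F: continuation. acc=(acc<<6)|0x1F=0xB25F
Completed: cp=U+B25F (starts at byte 4)
Byte[7]=E9: 3-byte lead, need 2 cont bytes. acc=0x9
Byte[8]=B8: continuation. acc=(acc<<6)|0x38=0x278
Byte[9]=B4: continuation. acc=(acc<<6)|0x34=0x9E34
Completed: cp=U+9E34 (starts at byte 7)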